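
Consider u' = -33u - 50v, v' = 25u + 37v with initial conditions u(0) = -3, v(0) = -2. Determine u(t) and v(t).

u(t) = 41e^(2t)sin(5t) - 3e^(2t)cos(5t), v(t) = -29e^(2t)sin(5t) - 2e^(2t)cos(5t)

Coefficient matrix A = [[-33, -50], [25, 37]].
Characteristic polynomial det(A - λI) = λ^2 - 4λ + 29 = 0.
Eigenvalues λ = 2 ± 5i (complex conjugate pair).
For λ=2+5i: an eigenvector is (-1,1) - i(-3,2) = (-1 + 3i, 1 - 2i).
A real fundamental pair from Re and Im of e^((2+5i)t)v: X_1 = e^(2t)(cos(5t)·(-1,1) + sin(5t)·(-3,2)), X_2 = e^(2t)(sin(5t)·(-1,1) - cos(5t)·(-3,2)).
General solution: C_1X_1 + C_2X_2.
Applying u(0)=-3, v(0)=-2 gives C_1=-12, C_2=-5.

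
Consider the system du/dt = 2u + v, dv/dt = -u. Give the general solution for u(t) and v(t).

Coefficient matrix A = [[2, 1], [-1, 0]].
Characteristic polynomial det(A - λI) = λ^2 - 2λ + 1 = 0.
Single eigenvalue λ = 1 with algebraic multiplicity 2.
Eigenvector v = (1,-1); generalized eigenvector w with (A-λI)w=v is (1,0).
General solution: e^(t)[K_1·v + K_2·(t·v + w)].

u(t) = K_1e^(t) + K_2te^(t) + K_2e^(t), v(t) = -K_1e^(t) - K_2te^(t)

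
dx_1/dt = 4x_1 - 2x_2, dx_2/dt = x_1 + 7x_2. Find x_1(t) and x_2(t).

Coefficient matrix A = [[4, -2], [1, 7]].
Characteristic polynomial det(A - λI) = λ^2 - 11λ + 30 = 0.
Eigenvalues λ = 6, 5.
For λ=6: (A-λI) row 1 is [-2, -2], so an eigenvector is (-1, 1).
For λ=5: (A-λI) row 1 is [-1, -2], so an eigenvector is (2, -1).
General solution: c_1e^(6t)(-1,1) + c_2e^(5t)(2,-1).

x_1(t) = -c_1e^(6t) + 2c_2e^(5t), x_2(t) = c_1e^(6t) - c_2e^(5t)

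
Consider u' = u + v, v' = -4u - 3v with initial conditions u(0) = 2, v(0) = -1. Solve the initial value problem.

u(t) = 3te^(-t) + 2e^(-t), v(t) = -6te^(-t) - e^(-t)

Coefficient matrix A = [[1, 1], [-4, -3]].
Characteristic polynomial det(A - λI) = λ^2 + 2λ + 1 = 0.
Single eigenvalue λ = -1 with algebraic multiplicity 2.
Eigenvector v = (-1,2); generalized eigenvector w with (A-λI)w=v is (-1,1).
General solution: e^(-t)[C_1·v + C_2·(t·v + w)].
Applying u(0)=2, v(0)=-1 gives C_1=1, C_2=-3.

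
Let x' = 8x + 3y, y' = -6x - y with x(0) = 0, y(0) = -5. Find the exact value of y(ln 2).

120

A = [[8,3],[-6,-1]]; eigenvalues λ = 2, 5.
Eigenvectors: (-1,2) for λ=2, (1,-1) for λ=5.
From the initial condition, c_1 = -5, c_2 = -5.
y(ln 2) = (-5)(2^2)(2) + (-5)(2^5)(-1) = 120.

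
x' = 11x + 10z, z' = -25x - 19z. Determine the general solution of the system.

Coefficient matrix A = [[11, 10], [-25, -19]].
Characteristic polynomial det(A - λI) = λ^2 + 8λ + 41 = 0.
Eigenvalues λ = -4 ± 5i (complex conjugate pair).
For λ=-4+5i: an eigenvector is (1,-1) - i(1,-2) = (1 - i, -1 + 2i).
A real fundamental pair from Re and Im of e^((-4+5i)t)v: X_1 = e^(-4t)(cos(5t)·(1,-1) + sin(5t)·(1,-2)), X_2 = e^(-4t)(sin(5t)·(1,-1) - cos(5t)·(1,-2)).
General solution: c_1X_1 + c_2X_2.

x(t) = c_1e^(-4t)sin(5t) + c_1e^(-4t)cos(5t) + c_2e^(-4t)sin(5t) - c_2e^(-4t)cos(5t), z(t) = -2c_1e^(-4t)sin(5t) - c_1e^(-4t)cos(5t) - c_2e^(-4t)sin(5t) + 2c_2e^(-4t)cos(5t)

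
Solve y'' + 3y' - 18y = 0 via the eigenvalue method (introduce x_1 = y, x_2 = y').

y(t) = C_1e^(3t) + C_2e^(-6t)

Let x_1 = y, x_2 = y'. Then x_1' = x_2 and x_2' = 18x_1 - 3x_2.
A = [[0,1],[18,-3]]; det(A-λI) = λ^2 + 3λ - 18.
Eigenvalues λ = 3, -6 with eigenvectors (1,3), (1,-6).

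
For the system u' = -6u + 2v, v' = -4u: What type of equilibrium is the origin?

stable node

A = [[-6,2],[-4,0]]; det(A-λI) = λ^2 + 6λ + 8.
λ = -2, -4: both negative.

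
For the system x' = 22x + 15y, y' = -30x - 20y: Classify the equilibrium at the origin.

unstable spiral

A = [[22,15],[-30,-20]]; det(A-λI) = λ^2 - 2λ + 10.
λ = 1 ± 3i: positive real part.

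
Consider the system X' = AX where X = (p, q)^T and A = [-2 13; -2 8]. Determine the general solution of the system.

p(t) = 2c_1e^(3t)sin(t) - 3c_1e^(3t)cos(t) - 3c_2e^(3t)sin(t) - 2c_2e^(3t)cos(t), q(t) = c_1e^(3t)sin(t) - c_1e^(3t)cos(t) - c_2e^(3t)sin(t) - c_2e^(3t)cos(t)

Coefficient matrix A = [[-2, 13], [-2, 8]].
Characteristic polynomial det(A - λI) = λ^2 - 6λ + 10 = 0.
Eigenvalues λ = 3 ± i (complex conjugate pair).
For λ=3+i: an eigenvector is (-3,-1) - i(2,1) = (-3 - 2i, -1 - i).
A real fundamental pair from Re and Im of e^((3+i)t)v: X_1 = e^(3t)(cos(t)·(-3,-1) + sin(t)·(2,1)), X_2 = e^(3t)(sin(t)·(-3,-1) - cos(t)·(2,1)).
General solution: c_1X_1 + c_2X_2.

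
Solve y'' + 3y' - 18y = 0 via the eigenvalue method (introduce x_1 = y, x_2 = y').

Let x_1 = y, x_2 = y'. Then x_1' = x_2 and x_2' = 18x_1 - 3x_2.
A = [[0,1],[18,-3]]; det(A-λI) = λ^2 + 3λ - 18.
Eigenvalues λ = -6, 3 with eigenvectors (1,-6), (1,3).

y(t) = c_1e^(-6t) + c_2e^(3t)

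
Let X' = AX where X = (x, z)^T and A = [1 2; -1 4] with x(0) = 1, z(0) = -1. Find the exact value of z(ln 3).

A = [[1,2],[-1,4]]; eigenvalues λ = 3, 2.
Eigenvectors: (1,1) for λ=3, (-2,-1) for λ=2.
From the initial condition, c_1 = -3, c_2 = -2.
z(ln 3) = (-3)(3^3)(1) + (-2)(3^2)(-1) = -63.

-63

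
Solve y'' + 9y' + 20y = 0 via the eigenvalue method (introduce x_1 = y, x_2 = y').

y(t) = K_1e^(-5t) + K_2e^(-4t)

Let x_1 = y, x_2 = y'. Then x_1' = x_2 and x_2' = -20x_1 - 9x_2.
A = [[0,1],[-20,-9]]; det(A-λI) = λ^2 + 9λ + 20.
Eigenvalues λ = -5, -4 with eigenvectors (1,-5), (1,-4).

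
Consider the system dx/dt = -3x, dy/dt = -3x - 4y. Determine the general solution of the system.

x(t) = c_2e^(-3t), y(t) = -c_1e^(-4t) - 3c_2e^(-3t)

Coefficient matrix A = [[-3, 0], [-3, -4]].
Characteristic polynomial det(A - λI) = λ^2 + 7λ + 12 = 0.
Eigenvalues λ = -4, -3.
For λ=-4: (A-λI) row 1 is [1, 0], so an eigenvector is (0, -1).
For λ=-3: (A-λI) row 2 is [-3, -1], so an eigenvector is (1, -3).
General solution: c_1e^(-4t)(0,-1) + c_2e^(-3t)(1,-3).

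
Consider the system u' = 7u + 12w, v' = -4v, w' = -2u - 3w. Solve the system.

u(t) = 3K_1e^(3t) - 2K_2e^(t), v(t) = K_3e^(-4t), w(t) = -K_1e^(3t) + K_2e^(t)

Coefficient matrix A = [[7, 0, 12], [0, -4, 0], [-2, 0, -3]].
det(A - λI) = 0 gives eigenvalues λ = 3, 1, -4.
For λ=3: eigenvector (3,0,-1).
For λ=1: eigenvector (-2,0,1).
For λ=-4: eigenvector (0,1,0).
General solution: K_1e^(3t)(3,0,-1) + K_2e^(t)(-2,0,1) + K_3e^(-4t)(0,1,0).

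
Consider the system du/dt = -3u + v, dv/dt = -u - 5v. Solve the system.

Coefficient matrix A = [[-3, 1], [-1, -5]].
Characteristic polynomial det(A - λI) = λ^2 + 8λ + 16 = 0.
Single eigenvalue λ = -4 with algebraic multiplicity 2.
Eigenvector v = (1,-1); generalized eigenvector w with (A-λI)w=v is (-1,2).
General solution: e^(-4t)[c_1·v + c_2·(t·v + w)].

u(t) = c_1e^(-4t) + c_2te^(-4t) - c_2e^(-4t), v(t) = -c_1e^(-4t) - c_2te^(-4t) + 2c_2e^(-4t)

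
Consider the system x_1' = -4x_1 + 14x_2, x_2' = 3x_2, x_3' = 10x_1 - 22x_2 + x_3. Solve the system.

x_1(t) = 2C_2e^(3t) + C_3e^(-4t), x_2(t) = C_2e^(3t), x_3(t) = C_1e^(t) - C_2e^(3t) - 2C_3e^(-4t)

Coefficient matrix A = [[-4, 14, 0], [0, 3, 0], [10, -22, 1]].
det(A - λI) = 0 gives eigenvalues λ = 1, 3, -4.
For λ=1: eigenvector (0,0,1).
For λ=3: eigenvector (2,1,-1).
For λ=-4: eigenvector (1,0,-2).
General solution: C_1e^(t)(0,0,1) + C_2e^(3t)(2,1,-1) + C_3e^(-4t)(1,0,-2).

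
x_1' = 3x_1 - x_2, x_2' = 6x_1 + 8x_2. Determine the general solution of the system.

Coefficient matrix A = [[3, -1], [6, 8]].
Characteristic polynomial det(A - λI) = λ^2 - 11λ + 30 = 0.
Eigenvalues λ = 5, 6.
For λ=5: (A-λI) row 1 is [-2, -1], so an eigenvector is (1, -2).
For λ=6: (A-λI) row 1 is [-3, -1], so an eigenvector is (1, -3).
General solution: c_1e^(5t)(1,-2) + c_2e^(6t)(1,-3).

x_1(t) = c_1e^(5t) + c_2e^(6t), x_2(t) = -2c_1e^(5t) - 3c_2e^(6t)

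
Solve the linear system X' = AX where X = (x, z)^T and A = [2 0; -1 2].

Coefficient matrix A = [[2, 0], [-1, 2]].
Characteristic polynomial det(A - λI) = λ^2 - 4λ + 4 = 0.
Single eigenvalue λ = 2 with algebraic multiplicity 2.
Eigenvector v = (0,-1); generalized eigenvector w with (A-λI)w=v is (1,0).
General solution: e^(2t)[c_1·v + c_2·(t·v + w)].

x(t) = c_2e^(2t), z(t) = -c_1e^(2t) - c_2te^(2t)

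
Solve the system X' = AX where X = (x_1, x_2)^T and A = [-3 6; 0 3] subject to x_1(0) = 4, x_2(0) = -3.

x_1(t) = -3e^(3t) + 7e^(-3t), x_2(t) = -3e^(3t)

Coefficient matrix A = [[-3, 6], [0, 3]].
Characteristic polynomial det(A - λI) = λ^2 - 9 = 0.
Eigenvalues λ = 3, -3.
For λ=3: (A-λI) row 1 is [-6, 6], so an eigenvector is (-1, -1).
For λ=-3: (A-λI) row 1 is [0, 6], so an eigenvector is (1, 0).
General solution: K_1e^(3t)(-1,-1) + K_2e^(-3t)(1,0).
Applying x_1(0)=4, x_2(0)=-3 gives K_1=3, K_2=7.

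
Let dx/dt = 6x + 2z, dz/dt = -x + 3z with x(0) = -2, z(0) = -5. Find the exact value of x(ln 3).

-2430

A = [[6,2],[-1,3]]; eigenvalues λ = 4, 5.
Eigenvectors: (-1,1) for λ=4, (-2,1) for λ=5.
From the initial condition, c_1 = -12, c_2 = 7.
x(ln 3) = (-12)(3^4)(-1) + (7)(3^5)(-2) = -2430.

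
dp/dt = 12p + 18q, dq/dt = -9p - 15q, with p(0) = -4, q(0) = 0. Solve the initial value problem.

Coefficient matrix A = [[12, 18], [-9, -15]].
Characteristic polynomial det(A - λI) = λ^2 + 3λ - 18 = 0.
Eigenvalues λ = -6, 3.
For λ=-6: (A-λI) row 1 is [18, 18], so an eigenvector is (1, -1).
For λ=3: (A-λI) row 1 is [9, 18], so an eigenvector is (2, -1).
General solution: c_1e^(-6t)(1,-1) + c_2e^(3t)(2,-1).
Applying p(0)=-4, q(0)=0 gives c_1=4, c_2=-4.

p(t) = -8e^(3t) + 4e^(-6t), q(t) = 4e^(3t) - 4e^(-6t)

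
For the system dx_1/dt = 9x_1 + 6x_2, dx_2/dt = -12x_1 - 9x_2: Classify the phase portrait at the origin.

A = [[9,6],[-12,-9]]; det(A-λI) = λ^2 - 9.
λ = 3, -3: opposite signs.

saddle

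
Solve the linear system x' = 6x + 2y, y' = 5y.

x(t) = 2C_1e^(5t) - C_2e^(6t), y(t) = -C_1e^(5t)

Coefficient matrix A = [[6, 2], [0, 5]].
Characteristic polynomial det(A - λI) = λ^2 - 11λ + 30 = 0.
Eigenvalues λ = 5, 6.
For λ=5: (A-λI) row 1 is [1, 2], so an eigenvector is (2, -1).
For λ=6: (A-λI) row 1 is [0, 2], so an eigenvector is (-1, 0).
General solution: C_1e^(5t)(2,-1) + C_2e^(6t)(-1,0).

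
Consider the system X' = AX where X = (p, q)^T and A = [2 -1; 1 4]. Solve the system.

p(t) = c_1e^(3t) + c_2te^(3t), q(t) = -c_1e^(3t) - c_2te^(3t) - c_2e^(3t)

Coefficient matrix A = [[2, -1], [1, 4]].
Characteristic polynomial det(A - λI) = λ^2 - 6λ + 9 = 0.
Single eigenvalue λ = 3 with algebraic multiplicity 2.
Eigenvector v = (1,-1); generalized eigenvector w with (A-λI)w=v is (0,-1).
General solution: e^(3t)[c_1·v + c_2·(t·v + w)].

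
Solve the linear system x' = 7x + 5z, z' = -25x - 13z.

Coefficient matrix A = [[7, 5], [-25, -13]].
Characteristic polynomial det(A - λI) = λ^2 + 6λ + 34 = 0.
Eigenvalues λ = -3 ± 5i (complex conjugate pair).
For λ=-3+5i: an eigenvector is (1,-2) - i(0,-1) = (1, -2 + i).
A real fundamental pair from Re and Im of e^((-3+5i)t)v: X_1 = e^(-3t)(cos(5t)·(1,-2) + sin(5t)·(0,-1)), X_2 = e^(-3t)(sin(5t)·(1,-2) - cos(5t)·(0,-1)).
General solution: c_1X_1 + c_2X_2.

x(t) = c_1e^(-3t)cos(5t) + c_2e^(-3t)sin(5t), z(t) = -c_1e^(-3t)sin(5t) - 2c_1e^(-3t)cos(5t) - 2c_2e^(-3t)sin(5t) + c_2e^(-3t)cos(5t)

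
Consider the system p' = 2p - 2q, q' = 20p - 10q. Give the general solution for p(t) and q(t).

Coefficient matrix A = [[2, -2], [20, -10]].
Characteristic polynomial det(A - λI) = λ^2 + 8λ + 20 = 0.
Eigenvalues λ = -4 ± 2i (complex conjugate pair).
For λ=-4+2i: an eigenvector is (-1,-3) - i(0,-1) = (-1, -3 + i).
A real fundamental pair from Re and Im of e^((-4+2i)t)v: X_1 = e^(-4t)(cos(2t)·(-1,-3) + sin(2t)·(0,-1)), X_2 = e^(-4t)(sin(2t)·(-1,-3) - cos(2t)·(0,-1)).
General solution: c_1X_1 + c_2X_2.

p(t) = -c_1e^(-4t)cos(2t) - c_2e^(-4t)sin(2t), q(t) = -c_1e^(-4t)sin(2t) - 3c_1e^(-4t)cos(2t) - 3c_2e^(-4t)sin(2t) + c_2e^(-4t)cos(2t)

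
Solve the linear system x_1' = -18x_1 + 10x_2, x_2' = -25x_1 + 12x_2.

Coefficient matrix A = [[-18, 10], [-25, 12]].
Characteristic polynomial det(A - λI) = λ^2 + 6λ + 34 = 0.
Eigenvalues λ = -3 ± 5i (complex conjugate pair).
For λ=-3+5i: an eigenvector is (-1,-2) - i(-1,-1) = (-1 + i, -2 + i).
A real fundamental pair from Re and Im of e^((-3+5i)t)v: X_1 = e^(-3t)(cos(5t)·(-1,-2) + sin(5t)·(-1,-1)), X_2 = e^(-3t)(sin(5t)·(-1,-2) - cos(5t)·(-1,-1)).
General solution: C_1X_1 + C_2X_2.

x_1(t) = -C_1e^(-3t)sin(5t) - C_1e^(-3t)cos(5t) - C_2e^(-3t)sin(5t) + C_2e^(-3t)cos(5t), x_2(t) = -C_1e^(-3t)sin(5t) - 2C_1e^(-3t)cos(5t) - 2C_2e^(-3t)sin(5t) + C_2e^(-3t)cos(5t)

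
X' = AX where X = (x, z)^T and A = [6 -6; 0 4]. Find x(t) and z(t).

x(t) = -3K_1e^(4t) - K_2e^(6t), z(t) = -K_1e^(4t)

Coefficient matrix A = [[6, -6], [0, 4]].
Characteristic polynomial det(A - λI) = λ^2 - 10λ + 24 = 0.
Eigenvalues λ = 4, 6.
For λ=4: (A-λI) row 1 is [2, -6], so an eigenvector is (-3, -1).
For λ=6: (A-λI) row 1 is [0, -6], so an eigenvector is (-1, 0).
General solution: K_1e^(4t)(-3,-1) + K_2e^(6t)(-1,0).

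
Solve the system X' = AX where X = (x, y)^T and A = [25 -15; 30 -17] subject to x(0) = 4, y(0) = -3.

x(t) = 43e^(4t)sin(3t) + 4e^(4t)cos(3t), y(t) = 61e^(4t)sin(3t) - 3e^(4t)cos(3t)

Coefficient matrix A = [[25, -15], [30, -17]].
Characteristic polynomial det(A - λI) = λ^2 - 8λ + 25 = 0.
Eigenvalues λ = 4 ± 3i (complex conjugate pair).
For λ=4+3i: an eigenvector is (1,1) - i(2,3) = (1 - 2i, 1 - 3i).
A real fundamental pair from Re and Im of e^((4+3i)t)v: X_1 = e^(4t)(cos(3t)·(1,1) + sin(3t)·(2,3)), X_2 = e^(4t)(sin(3t)·(1,1) - cos(3t)·(2,3)).
General solution: c_1X_1 + c_2X_2.
Applying x(0)=4, y(0)=-3 gives c_1=18, c_2=7.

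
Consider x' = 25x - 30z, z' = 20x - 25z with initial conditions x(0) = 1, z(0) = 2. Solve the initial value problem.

Coefficient matrix A = [[25, -30], [20, -25]].
Characteristic polynomial det(A - λI) = λ^2 - 25 = 0.
Eigenvalues λ = -5, 5.
For λ=-5: (A-λI) row 1 is [30, -30], so an eigenvector is (-1, -1).
For λ=5: (A-λI) row 1 is [20, -30], so an eigenvector is (3, 2).
General solution: K_1e^(-5t)(-1,-1) + K_2e^(5t)(3,2).
Applying x(0)=1, z(0)=2 gives K_1=-4, K_2=-1.

x(t) = -3e^(5t) + 4e^(-5t), z(t) = -2e^(5t) + 4e^(-5t)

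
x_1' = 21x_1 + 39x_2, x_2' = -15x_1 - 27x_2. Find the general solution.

Coefficient matrix A = [[21, 39], [-15, -27]].
Characteristic polynomial det(A - λI) = λ^2 + 6λ + 18 = 0.
Eigenvalues λ = -3 ± 3i (complex conjugate pair).
For λ=-3+3i: an eigenvector is (2,-1) - i(3,-2) = (2 - 3i, -1 + 2i).
A real fundamental pair from Re and Im of e^((-3+3i)t)v: X_1 = e^(-3t)(cos(3t)·(2,-1) + sin(3t)·(3,-2)), X_2 = e^(-3t)(sin(3t)·(2,-1) - cos(3t)·(3,-2)).
General solution: c_1X_1 + c_2X_2.

x_1(t) = 3c_1e^(-3t)sin(3t) + 2c_1e^(-3t)cos(3t) + 2c_2e^(-3t)sin(3t) - 3c_2e^(-3t)cos(3t), x_2(t) = -2c_1e^(-3t)sin(3t) - c_1e^(-3t)cos(3t) - c_2e^(-3t)sin(3t) + 2c_2e^(-3t)cos(3t)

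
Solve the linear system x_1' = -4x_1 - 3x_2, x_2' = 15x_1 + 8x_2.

Coefficient matrix A = [[-4, -3], [15, 8]].
Characteristic polynomial det(A - λI) = λ^2 - 4λ + 13 = 0.
Eigenvalues λ = 2 ± 3i (complex conjugate pair).
For λ=2+3i: an eigenvector is (1,-2) - i(0,1) = (1, -2 - i).
A real fundamental pair from Re and Im of e^((2+3i)t)v: X_1 = e^(2t)(cos(3t)·(1,-2) + sin(3t)·(0,1)), X_2 = e^(2t)(sin(3t)·(1,-2) - cos(3t)·(0,1)).
General solution: C_1X_1 + C_2X_2.

x_1(t) = C_1e^(2t)cos(3t) + C_2e^(2t)sin(3t), x_2(t) = C_1e^(2t)sin(3t) - 2C_1e^(2t)cos(3t) - 2C_2e^(2t)sin(3t) - C_2e^(2t)cos(3t)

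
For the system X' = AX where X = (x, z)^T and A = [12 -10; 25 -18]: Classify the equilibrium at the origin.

stable spiral

A = [[12,-10],[25,-18]]; det(A-λI) = λ^2 + 6λ + 34.
λ = -3 ± 5i: negative real part.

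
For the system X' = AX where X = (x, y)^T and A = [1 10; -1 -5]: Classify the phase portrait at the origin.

stable spiral

A = [[1,10],[-1,-5]]; det(A-λI) = λ^2 + 4λ + 5.
λ = -2 ± i: negative real part.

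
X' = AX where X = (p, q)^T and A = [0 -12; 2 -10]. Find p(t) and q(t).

p(t) = 3K_1e^(-4t) + 2K_2e^(-6t), q(t) = K_1e^(-4t) + K_2e^(-6t)

Coefficient matrix A = [[0, -12], [2, -10]].
Characteristic polynomial det(A - λI) = λ^2 + 10λ + 24 = 0.
Eigenvalues λ = -4, -6.
For λ=-4: (A-λI) row 1 is [4, -12], so an eigenvector is (3, 1).
For λ=-6: (A-λI) row 1 is [6, -12], so an eigenvector is (2, 1).
General solution: K_1e^(-4t)(3,1) + K_2e^(-6t)(2,1).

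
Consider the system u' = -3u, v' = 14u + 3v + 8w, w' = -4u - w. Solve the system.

Coefficient matrix A = [[-3, 0, 0], [14, 3, 8], [-4, 0, -1]].
det(A - λI) = 0 gives eigenvalues λ = 3, -3, -1.
For λ=3: eigenvector (0,1,0).
For λ=-3: eigenvector (1,-5,2).
For λ=-1: eigenvector (0,-2,1).
General solution: K_1e^(3t)(0,1,0) + K_2e^(-3t)(1,-5,2) + K_3e^(-t)(0,-2,1).

u(t) = K_2e^(-3t), v(t) = K_1e^(3t) - 5K_2e^(-3t) - 2K_3e^(-t), w(t) = 2K_2e^(-3t) + K_3e^(-t)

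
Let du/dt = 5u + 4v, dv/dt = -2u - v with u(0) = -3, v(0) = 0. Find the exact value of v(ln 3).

72

A = [[5,4],[-2,-1]]; eigenvalues λ = 3, 1.
Eigenvectors: (2,-1) for λ=3, (-1,1) for λ=1.
From the initial condition, c_1 = -3, c_2 = -3.
v(ln 3) = (-3)(3^3)(-1) + (-3)(3^1)(1) = 72.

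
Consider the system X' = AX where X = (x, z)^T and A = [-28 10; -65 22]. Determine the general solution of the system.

Coefficient matrix A = [[-28, 10], [-65, 22]].
Characteristic polynomial det(A - λI) = λ^2 + 6λ + 34 = 0.
Eigenvalues λ = -3 ± 5i (complex conjugate pair).
For λ=-3+5i: an eigenvector is (1,3) - i(1,2) = (1 - i, 3 - 2i).
A real fundamental pair from Re and Im of e^((-3+5i)t)v: X_1 = e^(-3t)(cos(5t)·(1,3) + sin(5t)·(1,2)), X_2 = e^(-3t)(sin(5t)·(1,3) - cos(5t)·(1,2)).
General solution: C_1X_1 + C_2X_2.

x(t) = C_1e^(-3t)sin(5t) + C_1e^(-3t)cos(5t) + C_2e^(-3t)sin(5t) - C_2e^(-3t)cos(5t), z(t) = 2C_1e^(-3t)sin(5t) + 3C_1e^(-3t)cos(5t) + 3C_2e^(-3t)sin(5t) - 2C_2e^(-3t)cos(5t)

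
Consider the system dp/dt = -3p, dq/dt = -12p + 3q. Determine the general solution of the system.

Coefficient matrix A = [[-3, 0], [-12, 3]].
Characteristic polynomial det(A - λI) = λ^2 - 9 = 0.
Eigenvalues λ = 3, -3.
For λ=3: (A-λI) row 1 is [-6, 0], so an eigenvector is (0, 1).
For λ=-3: (A-λI) row 2 is [-12, 6], so an eigenvector is (-1, -2).
General solution: C_1e^(3t)(0,1) + C_2e^(-3t)(-1,-2).

p(t) = -C_2e^(-3t), q(t) = C_1e^(3t) - 2C_2e^(-3t)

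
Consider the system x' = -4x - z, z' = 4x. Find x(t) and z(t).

x(t) = -c_1e^(-2t) - c_2te^(-2t), z(t) = 2c_1e^(-2t) + 2c_2te^(-2t) + c_2e^(-2t)

Coefficient matrix A = [[-4, -1], [4, 0]].
Characteristic polynomial det(A - λI) = λ^2 + 4λ + 4 = 0.
Single eigenvalue λ = -2 with algebraic multiplicity 2.
Eigenvector v = (-1,2); generalized eigenvector w with (A-λI)w=v is (0,1).
General solution: e^(-2t)[c_1·v + c_2·(t·v + w)].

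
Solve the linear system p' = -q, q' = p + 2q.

Coefficient matrix A = [[0, -1], [1, 2]].
Characteristic polynomial det(A - λI) = λ^2 - 2λ + 1 = 0.
Single eigenvalue λ = 1 with algebraic multiplicity 2.
Eigenvector v = (1,-1); generalized eigenvector w with (A-λI)w=v is (-2,1).
General solution: e^(t)[K_1·v + K_2·(t·v + w)].

p(t) = K_1e^(t) + K_2te^(t) - 2K_2e^(t), q(t) = -K_1e^(t) - K_2te^(t) + K_2e^(t)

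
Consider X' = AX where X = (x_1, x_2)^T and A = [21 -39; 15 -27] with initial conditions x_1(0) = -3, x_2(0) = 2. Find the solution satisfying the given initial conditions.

x_1(t) = -50e^(-3t)sin(3t) - 3e^(-3t)cos(3t), x_2(t) = -31e^(-3t)sin(3t) + 2e^(-3t)cos(3t)

Coefficient matrix A = [[21, -39], [15, -27]].
Characteristic polynomial det(A - λI) = λ^2 + 6λ + 18 = 0.
Eigenvalues λ = -3 ± 3i (complex conjugate pair).
For λ=-3+3i: an eigenvector is (2,1) - i(3,2) = (2 - 3i, 1 - 2i).
A real fundamental pair from Re and Im of e^((-3+3i)t)v: X_1 = e^(-3t)(cos(3t)·(2,1) + sin(3t)·(3,2)), X_2 = e^(-3t)(sin(3t)·(2,1) - cos(3t)·(3,2)).
General solution: K_1X_1 + K_2X_2.
Applying x_1(0)=-3, x_2(0)=2 gives K_1=-12, K_2=-7.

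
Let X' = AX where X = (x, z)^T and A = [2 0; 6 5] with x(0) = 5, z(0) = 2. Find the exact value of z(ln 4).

A = [[2,0],[6,5]]; eigenvalues λ = 2, 5.
Eigenvectors: (1,-2) for λ=2, (0,1) for λ=5.
From the initial condition, c_1 = 5, c_2 = 12.
z(ln 4) = (5)(4^2)(-2) + (12)(4^5)(1) = 12128.

12128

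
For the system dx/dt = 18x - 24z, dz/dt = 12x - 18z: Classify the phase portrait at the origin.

A = [[18,-24],[12,-18]]; det(A-λI) = λ^2 - 36.
λ = -6, 6: opposite signs.

saddle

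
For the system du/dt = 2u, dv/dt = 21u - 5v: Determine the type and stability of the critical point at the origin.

saddle

A = [[2,0],[21,-5]]; det(A-λI) = λ^2 + 3λ - 10.
λ = 2, -5: opposite signs.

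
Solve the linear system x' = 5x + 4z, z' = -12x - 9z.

x(t) = 2C_1e^(-t) + C_2e^(-3t), z(t) = -3C_1e^(-t) - 2C_2e^(-3t)

Coefficient matrix A = [[5, 4], [-12, -9]].
Characteristic polynomial det(A - λI) = λ^2 + 4λ + 3 = 0.
Eigenvalues λ = -1, -3.
For λ=-1: (A-λI) row 1 is [6, 4], so an eigenvector is (2, -3).
For λ=-3: (A-λI) row 1 is [8, 4], so an eigenvector is (1, -2).
General solution: C_1e^(-t)(2,-3) + C_2e^(-3t)(1,-2).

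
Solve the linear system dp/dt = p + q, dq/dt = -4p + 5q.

Coefficient matrix A = [[1, 1], [-4, 5]].
Characteristic polynomial det(A - λI) = λ^2 - 6λ + 9 = 0.
Single eigenvalue λ = 3 with algebraic multiplicity 2.
Eigenvector v = (-1,-2); generalized eigenvector w with (A-λI)w=v is (-1,-3).
General solution: e^(3t)[K_1·v + K_2·(t·v + w)].

p(t) = -K_1e^(3t) - K_2te^(3t) - K_2e^(3t), q(t) = -2K_1e^(3t) - 2K_2te^(3t) - 3K_2e^(3t)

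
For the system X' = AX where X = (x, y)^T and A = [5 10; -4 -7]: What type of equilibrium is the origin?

A = [[5,10],[-4,-7]]; det(A-λI) = λ^2 + 2λ + 5.
λ = -1 ± 2i: negative real part.

stable spiral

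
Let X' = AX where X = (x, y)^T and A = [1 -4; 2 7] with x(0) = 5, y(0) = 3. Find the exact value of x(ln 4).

A = [[1,-4],[2,7]]; eigenvalues λ = 5, 3.
Eigenvectors: (1,-1) for λ=5, (-2,1) for λ=3.
From the initial condition, c_1 = -11, c_2 = -8.
x(ln 4) = (-11)(4^5)(1) + (-8)(4^3)(-2) = -10240.

-10240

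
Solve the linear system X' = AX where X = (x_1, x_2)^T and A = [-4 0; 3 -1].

x_1(t) = c_1e^(-4t), x_2(t) = -c_1e^(-4t) - c_2e^(-t)

Coefficient matrix A = [[-4, 0], [3, -1]].
Characteristic polynomial det(A - λI) = λ^2 + 5λ + 4 = 0.
Eigenvalues λ = -4, -1.
For λ=-4: (A-λI) row 2 is [3, 3], so an eigenvector is (1, -1).
For λ=-1: (A-λI) row 1 is [-3, 0], so an eigenvector is (0, -1).
General solution: c_1e^(-4t)(1,-1) + c_2e^(-t)(0,-1).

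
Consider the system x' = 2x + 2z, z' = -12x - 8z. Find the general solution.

Coefficient matrix A = [[2, 2], [-12, -8]].
Characteristic polynomial det(A - λI) = λ^2 + 6λ + 8 = 0.
Eigenvalues λ = -4, -2.
For λ=-4: (A-λI) row 1 is [6, 2], so an eigenvector is (-1, 3).
For λ=-2: (A-λI) row 1 is [4, 2], so an eigenvector is (-1, 2).
General solution: C_1e^(-4t)(-1,3) + C_2e^(-2t)(-1,2).

x(t) = -C_1e^(-4t) - C_2e^(-2t), z(t) = 3C_1e^(-4t) + 2C_2e^(-2t)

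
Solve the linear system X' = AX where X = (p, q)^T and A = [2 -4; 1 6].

Coefficient matrix A = [[2, -4], [1, 6]].
Characteristic polynomial det(A - λI) = λ^2 - 8λ + 16 = 0.
Single eigenvalue λ = 4 with algebraic multiplicity 2.
Eigenvector v = (2,-1); generalized eigenvector w with (A-λI)w=v is (-3,1).
General solution: e^(4t)[K_1·v + K_2·(t·v + w)].

p(t) = 2K_1e^(4t) + 2K_2te^(4t) - 3K_2e^(4t), q(t) = -K_1e^(4t) - K_2te^(4t) + K_2e^(4t)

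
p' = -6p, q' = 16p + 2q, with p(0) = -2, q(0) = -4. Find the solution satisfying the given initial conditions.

p(t) = -2e^(-6t), q(t) = -8e^(2t) + 4e^(-6t)

Coefficient matrix A = [[-6, 0], [16, 2]].
Characteristic polynomial det(A - λI) = λ^2 + 4λ - 12 = 0.
Eigenvalues λ = 2, -6.
For λ=2: (A-λI) row 1 is [-8, 0], so an eigenvector is (0, -1).
For λ=-6: (A-λI) row 2 is [16, 8], so an eigenvector is (1, -2).
General solution: c_1e^(2t)(0,-1) + c_2e^(-6t)(1,-2).
Applying p(0)=-2, q(0)=-4 gives c_1=8, c_2=-2.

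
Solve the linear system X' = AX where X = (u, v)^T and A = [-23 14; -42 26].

u(t) = 2C_1e^(-2t) + C_2e^(5t), v(t) = 3C_1e^(-2t) + 2C_2e^(5t)

Coefficient matrix A = [[-23, 14], [-42, 26]].
Characteristic polynomial det(A - λI) = λ^2 - 3λ - 10 = 0.
Eigenvalues λ = -2, 5.
For λ=-2: (A-λI) row 1 is [-21, 14], so an eigenvector is (2, 3).
For λ=5: (A-λI) row 1 is [-28, 14], so an eigenvector is (1, 2).
General solution: C_1e^(-2t)(2,3) + C_2e^(5t)(1,2).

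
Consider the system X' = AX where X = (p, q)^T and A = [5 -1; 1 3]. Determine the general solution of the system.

Coefficient matrix A = [[5, -1], [1, 3]].
Characteristic polynomial det(A - λI) = λ^2 - 8λ + 16 = 0.
Single eigenvalue λ = 4 with algebraic multiplicity 2.
Eigenvector v = (1,1); generalized eigenvector w with (A-λI)w=v is (-2,-3).
General solution: e^(4t)[K_1·v + K_2·(t·v + w)].

p(t) = K_1e^(4t) + K_2te^(4t) - 2K_2e^(4t), q(t) = K_1e^(4t) + K_2te^(4t) - 3K_2e^(4t)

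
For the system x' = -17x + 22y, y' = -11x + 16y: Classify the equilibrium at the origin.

saddle

A = [[-17,22],[-11,16]]; det(A-λI) = λ^2 + λ - 30.
λ = -6, 5: opposite signs.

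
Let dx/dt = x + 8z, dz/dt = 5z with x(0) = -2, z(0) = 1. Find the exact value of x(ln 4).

A = [[1,8],[0,5]]; eigenvalues λ = 1, 5.
Eigenvectors: (1,0) for λ=1, (2,1) for λ=5.
From the initial condition, c_1 = -4, c_2 = 1.
x(ln 4) = (-4)(4^1)(1) + (1)(4^5)(2) = 2032.

2032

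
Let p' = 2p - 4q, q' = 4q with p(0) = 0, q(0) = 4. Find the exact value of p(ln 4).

-1920

A = [[2,-4],[0,4]]; eigenvalues λ = 2, 4.
Eigenvectors: (1,0) for λ=2, (-2,1) for λ=4.
From the initial condition, c_1 = 8, c_2 = 4.
p(ln 4) = (8)(4^2)(1) + (4)(4^4)(-2) = -1920.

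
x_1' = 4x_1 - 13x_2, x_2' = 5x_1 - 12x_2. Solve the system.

Coefficient matrix A = [[4, -13], [5, -12]].
Characteristic polynomial det(A - λI) = λ^2 + 8λ + 17 = 0.
Eigenvalues λ = -4 ± i (complex conjugate pair).
For λ=-4+i: an eigenvector is (-2,-1) - i(-3,-2) = (-2 + 3i, -1 + 2i).
A real fundamental pair from Re and Im of e^((-4+i)t)v: X_1 = e^(-4t)(cos(t)·(-2,-1) + sin(t)·(-3,-2)), X_2 = e^(-4t)(sin(t)·(-2,-1) - cos(t)·(-3,-2)).
General solution: c_1X_1 + c_2X_2.

x_1(t) = -3c_1e^(-4t)sin(t) - 2c_1e^(-4t)cos(t) - 2c_2e^(-4t)sin(t) + 3c_2e^(-4t)cos(t), x_2(t) = -2c_1e^(-4t)sin(t) - c_1e^(-4t)cos(t) - c_2e^(-4t)sin(t) + 2c_2e^(-4t)cos(t)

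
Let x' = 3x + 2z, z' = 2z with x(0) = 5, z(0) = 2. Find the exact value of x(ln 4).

512

A = [[3,2],[0,2]]; eigenvalues λ = 2, 3.
Eigenvectors: (2,-1) for λ=2, (1,0) for λ=3.
From the initial condition, c_1 = -2, c_2 = 9.
x(ln 4) = (-2)(4^2)(2) + (9)(4^3)(1) = 512.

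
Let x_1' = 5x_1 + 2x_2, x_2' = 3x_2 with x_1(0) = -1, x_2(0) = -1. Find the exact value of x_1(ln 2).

-56

A = [[5,2],[0,3]]; eigenvalues λ = 5, 3.
Eigenvectors: (1,0) for λ=5, (-1,1) for λ=3.
From the initial condition, c_1 = -2, c_2 = -1.
x_1(ln 2) = (-2)(2^5)(1) + (-1)(2^3)(-1) = -56.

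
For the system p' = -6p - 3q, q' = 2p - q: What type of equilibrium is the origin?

A = [[-6,-3],[2,-1]]; det(A-λI) = λ^2 + 7λ + 12.
λ = -3, -4: both negative.

stable node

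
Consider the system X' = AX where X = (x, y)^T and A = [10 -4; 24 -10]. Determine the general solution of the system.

x(t) = c_1e^(2t) - c_2e^(-2t), y(t) = 2c_1e^(2t) - 3c_2e^(-2t)

Coefficient matrix A = [[10, -4], [24, -10]].
Characteristic polynomial det(A - λI) = λ^2 - 4 = 0.
Eigenvalues λ = 2, -2.
For λ=2: (A-λI) row 1 is [8, -4], so an eigenvector is (1, 2).
For λ=-2: (A-λI) row 1 is [12, -4], so an eigenvector is (-1, -3).
General solution: c_1e^(2t)(1,2) + c_2e^(-2t)(-1,-3).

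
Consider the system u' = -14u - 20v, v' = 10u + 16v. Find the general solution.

Coefficient matrix A = [[-14, -20], [10, 16]].
Characteristic polynomial det(A - λI) = λ^2 - 2λ - 24 = 0.
Eigenvalues λ = -4, 6.
For λ=-4: (A-λI) row 1 is [-10, -20], so an eigenvector is (2, -1).
For λ=6: (A-λI) row 1 is [-20, -20], so an eigenvector is (-1, 1).
General solution: C_1e^(-4t)(2,-1) + C_2e^(6t)(-1,1).

u(t) = 2C_1e^(-4t) - C_2e^(6t), v(t) = -C_1e^(-4t) + C_2e^(6t)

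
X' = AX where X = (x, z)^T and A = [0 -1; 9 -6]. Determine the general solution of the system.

Coefficient matrix A = [[0, -1], [9, -6]].
Characteristic polynomial det(A - λI) = λ^2 + 6λ + 9 = 0.
Single eigenvalue λ = -3 with algebraic multiplicity 2.
Eigenvector v = (1,3); generalized eigenvector w with (A-λI)w=v is (1,2).
General solution: e^(-3t)[c_1·v + c_2·(t·v + w)].

x(t) = c_1e^(-3t) + c_2te^(-3t) + c_2e^(-3t), z(t) = 3c_1e^(-3t) + 3c_2te^(-3t) + 2c_2e^(-3t)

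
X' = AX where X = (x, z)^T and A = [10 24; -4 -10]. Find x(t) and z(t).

Coefficient matrix A = [[10, 24], [-4, -10]].
Characteristic polynomial det(A - λI) = λ^2 - 4 = 0.
Eigenvalues λ = -2, 2.
For λ=-2: (A-λI) row 1 is [12, 24], so an eigenvector is (-2, 1).
For λ=2: (A-λI) row 1 is [8, 24], so an eigenvector is (3, -1).
General solution: C_1e^(-2t)(-2,1) + C_2e^(2t)(3,-1).

x(t) = -2C_1e^(-2t) + 3C_2e^(2t), z(t) = C_1e^(-2t) - C_2e^(2t)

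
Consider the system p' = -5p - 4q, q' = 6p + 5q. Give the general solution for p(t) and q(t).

p(t) = -2c_1e^(t) - c_2e^(-t), q(t) = 3c_1e^(t) + c_2e^(-t)

Coefficient matrix A = [[-5, -4], [6, 5]].
Characteristic polynomial det(A - λI) = λ^2 - 1 = 0.
Eigenvalues λ = 1, -1.
For λ=1: (A-λI) row 1 is [-6, -4], so an eigenvector is (-2, 3).
For λ=-1: (A-λI) row 1 is [-4, -4], so an eigenvector is (-1, 1).
General solution: c_1e^(t)(-2,3) + c_2e^(-t)(-1,1).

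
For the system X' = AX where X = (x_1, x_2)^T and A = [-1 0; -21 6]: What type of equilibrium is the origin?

saddle

A = [[-1,0],[-21,6]]; det(A-λI) = λ^2 - 5λ - 6.
λ = -1, 6: opposite signs.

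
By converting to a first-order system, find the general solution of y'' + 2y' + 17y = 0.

y(t) = K_1e^(-t)cos(4t) + K_2e^(-t)sin(4t)

Let x_1 = y, x_2 = y'. Then x_1' = x_2 and x_2' = -17x_1 - 2x_2.
A = [[0,1],[-17,-2]]; det(A-λI) = λ^2 + 2λ + 17.
Eigenvalues λ = -1 ± 4i.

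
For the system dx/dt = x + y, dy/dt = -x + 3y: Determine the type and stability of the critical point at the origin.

unstable improper node

A = [[1,1],[-1,3]]; det(A-λI) = λ^2 - 4λ + 4.
repeated λ = 2 with a single eigenvector.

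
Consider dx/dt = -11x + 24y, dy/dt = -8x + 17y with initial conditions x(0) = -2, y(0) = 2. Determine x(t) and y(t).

Coefficient matrix A = [[-11, 24], [-8, 17]].
Characteristic polynomial det(A - λI) = λ^2 - 6λ + 5 = 0.
Eigenvalues λ = 5, 1.
For λ=5: (A-λI) row 1 is [-16, 24], so an eigenvector is (3, 2).
For λ=1: (A-λI) row 1 is [-12, 24], so an eigenvector is (2, 1).
General solution: K_1e^(5t)(3,2) + K_2e^(t)(2,1).
Applying x(0)=-2, y(0)=2 gives K_1=6, K_2=-10.

x(t) = 18e^(5t) - 20e^(t), y(t) = 12e^(5t) - 10e^(t)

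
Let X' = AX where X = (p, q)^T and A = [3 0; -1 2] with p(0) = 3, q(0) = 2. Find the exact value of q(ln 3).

-36

A = [[3,0],[-1,2]]; eigenvalues λ = 3, 2.
Eigenvectors: (-1,1) for λ=3, (0,-1) for λ=2.
From the initial condition, c_1 = -3, c_2 = -5.
q(ln 3) = (-3)(3^3)(1) + (-5)(3^2)(-1) = -36.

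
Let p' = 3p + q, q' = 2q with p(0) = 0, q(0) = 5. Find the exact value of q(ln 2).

20

A = [[3,1],[0,2]]; eigenvalues λ = 3, 2.
Eigenvectors: (-1,0) for λ=3, (-1,1) for λ=2.
From the initial condition, c_1 = -5, c_2 = 5.
q(ln 2) = (-5)(2^3)(0) + (5)(2^2)(1) = 20.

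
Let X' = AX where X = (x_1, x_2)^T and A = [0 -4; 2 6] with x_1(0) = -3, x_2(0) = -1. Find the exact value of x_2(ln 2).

-64

A = [[0,-4],[2,6]]; eigenvalues λ = 2, 4.
Eigenvectors: (2,-1) for λ=2, (1,-1) for λ=4.
From the initial condition, c_1 = -4, c_2 = 5.
x_2(ln 2) = (-4)(2^2)(-1) + (5)(2^4)(-1) = -64.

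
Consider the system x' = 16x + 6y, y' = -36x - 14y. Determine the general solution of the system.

x(t) = c_1e^(4t) + c_2e^(-2t), y(t) = -2c_1e^(4t) - 3c_2e^(-2t)

Coefficient matrix A = [[16, 6], [-36, -14]].
Characteristic polynomial det(A - λI) = λ^2 - 2λ - 8 = 0.
Eigenvalues λ = 4, -2.
For λ=4: (A-λI) row 1 is [12, 6], so an eigenvector is (1, -2).
For λ=-2: (A-λI) row 1 is [18, 6], so an eigenvector is (1, -3).
General solution: c_1e^(4t)(1,-2) + c_2e^(-2t)(1,-3).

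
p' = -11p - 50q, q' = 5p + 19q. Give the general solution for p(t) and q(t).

Coefficient matrix A = [[-11, -50], [5, 19]].
Characteristic polynomial det(A - λI) = λ^2 - 8λ + 41 = 0.
Eigenvalues λ = 4 ± 5i (complex conjugate pair).
For λ=4+5i: an eigenvector is (-3,1) - i(-1,0) = (-3 + i, 1).
A real fundamental pair from Re and Im of e^((4+5i)t)v: X_1 = e^(4t)(cos(5t)·(-3,1) + sin(5t)·(-1,0)), X_2 = e^(4t)(sin(5t)·(-3,1) - cos(5t)·(-1,0)).
General solution: c_1X_1 + c_2X_2.

p(t) = -c_1e^(4t)sin(5t) - 3c_1e^(4t)cos(5t) - 3c_2e^(4t)sin(5t) + c_2e^(4t)cos(5t), q(t) = c_1e^(4t)cos(5t) + c_2e^(4t)sin(5t)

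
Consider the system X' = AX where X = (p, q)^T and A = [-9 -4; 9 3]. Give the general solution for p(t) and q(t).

Coefficient matrix A = [[-9, -4], [9, 3]].
Characteristic polynomial det(A - λI) = λ^2 + 6λ + 9 = 0.
Single eigenvalue λ = -3 with algebraic multiplicity 2.
Eigenvector v = (2,-3); generalized eigenvector w with (A-λI)w=v is (1,-2).
General solution: e^(-3t)[K_1·v + K_2·(t·v + w)].

p(t) = 2K_1e^(-3t) + 2K_2te^(-3t) + K_2e^(-3t), q(t) = -3K_1e^(-3t) - 3K_2te^(-3t) - 2K_2e^(-3t)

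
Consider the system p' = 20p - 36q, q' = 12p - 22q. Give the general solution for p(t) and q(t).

Coefficient matrix A = [[20, -36], [12, -22]].
Characteristic polynomial det(A - λI) = λ^2 + 2λ - 8 = 0.
Eigenvalues λ = 2, -4.
For λ=2: (A-λI) row 1 is [18, -36], so an eigenvector is (-2, -1).
For λ=-4: (A-λI) row 1 is [24, -36], so an eigenvector is (-3, -2).
General solution: C_1e^(2t)(-2,-1) + C_2e^(-4t)(-3,-2).

p(t) = -2C_1e^(2t) - 3C_2e^(-4t), q(t) = -C_1e^(2t) - 2C_2e^(-4t)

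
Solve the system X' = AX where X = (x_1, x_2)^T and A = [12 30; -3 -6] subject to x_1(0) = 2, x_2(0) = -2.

x_1(t) = -14e^(3t)sin(3t) + 2e^(3t)cos(3t), x_2(t) = 4e^(3t)sin(3t) - 2e^(3t)cos(3t)

Coefficient matrix A = [[12, 30], [-3, -6]].
Characteristic polynomial det(A - λI) = λ^2 - 6λ + 18 = 0.
Eigenvalues λ = 3 ± 3i (complex conjugate pair).
For λ=3+3i: an eigenvector is (3,-1) - i(-1,0) = (3 + i, -1).
A real fundamental pair from Re and Im of e^((3+3i)t)v: X_1 = e^(3t)(cos(3t)·(3,-1) + sin(3t)·(-1,0)), X_2 = e^(3t)(sin(3t)·(3,-1) - cos(3t)·(-1,0)).
General solution: c_1X_1 + c_2X_2.
Applying x_1(0)=2, x_2(0)=-2 gives c_1=2, c_2=-4.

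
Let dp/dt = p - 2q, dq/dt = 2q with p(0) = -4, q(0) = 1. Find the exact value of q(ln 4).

A = [[1,-2],[0,2]]; eigenvalues λ = 2, 1.
Eigenvectors: (2,-1) for λ=2, (1,0) for λ=1.
From the initial condition, c_1 = -1, c_2 = -2.
q(ln 4) = (-1)(4^2)(-1) + (-2)(4^1)(0) = 16.

16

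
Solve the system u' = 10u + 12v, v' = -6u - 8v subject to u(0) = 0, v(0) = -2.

u(t) = -4e^(4t) + 4e^(-2t), v(t) = 2e^(4t) - 4e^(-2t)

Coefficient matrix A = [[10, 12], [-6, -8]].
Characteristic polynomial det(A - λI) = λ^2 - 2λ - 8 = 0.
Eigenvalues λ = -2, 4.
For λ=-2: (A-λI) row 1 is [12, 12], so an eigenvector is (-1, 1).
For λ=4: (A-λI) row 1 is [6, 12], so an eigenvector is (-2, 1).
General solution: K_1e^(-2t)(-1,1) + K_2e^(4t)(-2,1).
Applying u(0)=0, v(0)=-2 gives K_1=-4, K_2=2.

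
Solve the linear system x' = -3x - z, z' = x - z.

Coefficient matrix A = [[-3, -1], [1, -1]].
Characteristic polynomial det(A - λI) = λ^2 + 4λ + 4 = 0.
Single eigenvalue λ = -2 with algebraic multiplicity 2.
Eigenvector v = (-1,1); generalized eigenvector w with (A-λI)w=v is (-2,3).
General solution: e^(-2t)[K_1·v + K_2·(t·v + w)].

x(t) = -K_1e^(-2t) - K_2te^(-2t) - 2K_2e^(-2t), z(t) = K_1e^(-2t) + K_2te^(-2t) + 3K_2e^(-2t)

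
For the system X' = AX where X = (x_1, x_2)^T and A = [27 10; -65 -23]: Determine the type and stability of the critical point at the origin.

unstable spiral

A = [[27,10],[-65,-23]]; det(A-λI) = λ^2 - 4λ + 29.
λ = 2 ± 5i: positive real part.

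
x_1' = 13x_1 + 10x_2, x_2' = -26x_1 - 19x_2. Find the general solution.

x_1(t) = -K_1e^(-3t)sin(2t) - 2K_1e^(-3t)cos(2t) - 2K_2e^(-3t)sin(2t) + K_2e^(-3t)cos(2t), x_2(t) = 2K_1e^(-3t)sin(2t) + 3K_1e^(-3t)cos(2t) + 3K_2e^(-3t)sin(2t) - 2K_2e^(-3t)cos(2t)

Coefficient matrix A = [[13, 10], [-26, -19]].
Characteristic polynomial det(A - λI) = λ^2 + 6λ + 13 = 0.
Eigenvalues λ = -3 ± 2i (complex conjugate pair).
For λ=-3+2i: an eigenvector is (-2,3) - i(-1,2) = (-2 + i, 3 - 2i).
A real fundamental pair from Re and Im of e^((-3+2i)t)v: X_1 = e^(-3t)(cos(2t)·(-2,3) + sin(2t)·(-1,2)), X_2 = e^(-3t)(sin(2t)·(-2,3) - cos(2t)·(-1,2)).
General solution: K_1X_1 + K_2X_2.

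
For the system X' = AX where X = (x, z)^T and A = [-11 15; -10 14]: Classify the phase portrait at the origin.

saddle

A = [[-11,15],[-10,14]]; det(A-λI) = λ^2 - 3λ - 4.
λ = -1, 4: opposite signs.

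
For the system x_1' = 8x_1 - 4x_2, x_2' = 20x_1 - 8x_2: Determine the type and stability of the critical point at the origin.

A = [[8,-4],[20,-8]]; det(A-λI) = λ^2 + 16.
λ = 0 ± 4i: zero real part.

center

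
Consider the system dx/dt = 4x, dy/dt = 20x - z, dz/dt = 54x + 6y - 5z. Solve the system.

x(t) = c_1e^(4t), y(t) = 3c_1e^(4t) + c_2e^(-2t) + c_3e^(-3t), z(t) = 8c_1e^(4t) + 2c_2e^(-2t) + 3c_3e^(-3t)

Coefficient matrix A = [[4, 0, 0], [20, 0, -1], [54, 6, -5]].
det(A - λI) = 0 gives eigenvalues λ = 4, -2, -3.
For λ=4: eigenvector (1,3,8).
For λ=-2: eigenvector (0,1,2).
For λ=-3: eigenvector (0,1,3).
General solution: c_1e^(4t)(1,3,8) + c_2e^(-2t)(0,1,2) + c_3e^(-3t)(0,1,3).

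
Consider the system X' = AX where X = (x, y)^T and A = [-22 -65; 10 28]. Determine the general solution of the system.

Coefficient matrix A = [[-22, -65], [10, 28]].
Characteristic polynomial det(A - λI) = λ^2 - 6λ + 34 = 0.
Eigenvalues λ = 3 ± 5i (complex conjugate pair).
For λ=3+5i: an eigenvector is (2,-1) - i(3,-1) = (2 - 3i, -1 + i).
A real fundamental pair from Re and Im of e^((3+5i)t)v: X_1 = e^(3t)(cos(5t)·(2,-1) + sin(5t)·(3,-1)), X_2 = e^(3t)(sin(5t)·(2,-1) - cos(5t)·(3,-1)).
General solution: K_1X_1 + K_2X_2.

x(t) = 3K_1e^(3t)sin(5t) + 2K_1e^(3t)cos(5t) + 2K_2e^(3t)sin(5t) - 3K_2e^(3t)cos(5t), y(t) = -K_1e^(3t)sin(5t) - K_1e^(3t)cos(5t) - K_2e^(3t)sin(5t) + K_2e^(3t)cos(5t)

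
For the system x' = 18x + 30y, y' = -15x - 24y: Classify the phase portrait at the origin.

A = [[18,30],[-15,-24]]; det(A-λI) = λ^2 + 6λ + 18.
λ = -3 ± 3i: negative real part.

stable spiral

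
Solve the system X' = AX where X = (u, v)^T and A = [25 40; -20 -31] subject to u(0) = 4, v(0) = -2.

u(t) = 8e^(-3t)sin(4t) + 4e^(-3t)cos(4t), v(t) = -6e^(-3t)sin(4t) - 2e^(-3t)cos(4t)

Coefficient matrix A = [[25, 40], [-20, -31]].
Characteristic polynomial det(A - λI) = λ^2 + 6λ + 25 = 0.
Eigenvalues λ = -3 ± 4i (complex conjugate pair).
For λ=-3+4i: an eigenvector is (1,-1) - i(-3,2) = (1 + 3i, -1 - 2i).
A real fundamental pair from Re and Im of e^((-3+4i)t)v: X_1 = e^(-3t)(cos(4t)·(1,-1) + sin(4t)·(-3,2)), X_2 = e^(-3t)(sin(4t)·(1,-1) - cos(4t)·(-3,2)).
General solution: c_1X_1 + c_2X_2.
Applying u(0)=4, v(0)=-2 gives c_1=-2, c_2=2.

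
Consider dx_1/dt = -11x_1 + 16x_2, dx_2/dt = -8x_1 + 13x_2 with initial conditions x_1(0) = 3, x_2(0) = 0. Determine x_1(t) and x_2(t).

x_1(t) = -3e^(5t) + 6e^(-3t), x_2(t) = -3e^(5t) + 3e^(-3t)

Coefficient matrix A = [[-11, 16], [-8, 13]].
Characteristic polynomial det(A - λI) = λ^2 - 2λ - 15 = 0.
Eigenvalues λ = 5, -3.
For λ=5: (A-λI) row 1 is [-16, 16], so an eigenvector is (-1, -1).
For λ=-3: (A-λI) row 1 is [-8, 16], so an eigenvector is (2, 1).
General solution: c_1e^(5t)(-1,-1) + c_2e^(-3t)(2,1).
Applying x_1(0)=3, x_2(0)=0 gives c_1=3, c_2=3.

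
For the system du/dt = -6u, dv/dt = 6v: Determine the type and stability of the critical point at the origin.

A = [[-6,0],[0,6]]; det(A-λI) = λ^2 - 36.
λ = 6, -6: opposite signs.

saddle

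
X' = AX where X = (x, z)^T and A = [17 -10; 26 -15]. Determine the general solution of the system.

Coefficient matrix A = [[17, -10], [26, -15]].
Characteristic polynomial det(A - λI) = λ^2 - 2λ + 5 = 0.
Eigenvalues λ = 1 ± 2i (complex conjugate pair).
For λ=1+2i: an eigenvector is (-2,-3) - i(-1,-2) = (-2 + i, -3 + 2i).
A real fundamental pair from Re and Im of e^((1+2i)t)v: X_1 = e^(t)(cos(2t)·(-2,-3) + sin(2t)·(-1,-2)), X_2 = e^(t)(sin(2t)·(-2,-3) - cos(2t)·(-1,-2)).
General solution: c_1X_1 + c_2X_2.

x(t) = -c_1e^(t)sin(2t) - 2c_1e^(t)cos(2t) - 2c_2e^(t)sin(2t) + c_2e^(t)cos(2t), z(t) = -2c_1e^(t)sin(2t) - 3c_1e^(t)cos(2t) - 3c_2e^(t)sin(2t) + 2c_2e^(t)cos(2t)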